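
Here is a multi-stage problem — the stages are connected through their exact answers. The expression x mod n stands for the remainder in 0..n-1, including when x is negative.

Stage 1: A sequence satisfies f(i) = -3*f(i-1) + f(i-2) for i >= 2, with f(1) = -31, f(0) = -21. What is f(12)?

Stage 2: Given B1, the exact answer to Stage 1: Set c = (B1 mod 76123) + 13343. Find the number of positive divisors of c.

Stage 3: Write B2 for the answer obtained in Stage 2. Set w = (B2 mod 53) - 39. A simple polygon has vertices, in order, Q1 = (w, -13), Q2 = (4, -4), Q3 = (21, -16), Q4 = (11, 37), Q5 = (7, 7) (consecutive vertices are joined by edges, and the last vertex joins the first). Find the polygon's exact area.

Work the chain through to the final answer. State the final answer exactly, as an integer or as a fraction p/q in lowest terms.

1159/2

Stage 1: f(2) = -3*(-31) + 1*(-21) = 72; iterating: f(2)=72, f(3)=-247, f(4)=813, f(5)=-2686, f(6)=8871, f(7)=-29299, f(8)=96768, f(9)=-319603, f(10)=1055577, f(11)=-3486334, f(12)=11514579; answer 11514579
Stage 2: B1 = 11514579; c = 33349; 33349 is prime, so its only divisors are 1 and 33349; count = 2; answer 2
Stage 3: B2 = 2; w = -37; cross terms: (-37*-4 - 4*-13)=200, (4*-16 - 21*-4)=20, (21*37 - 11*-16)=953, (11*7 - 7*37)=-182, (7*-13 - -37*7)=168; twice the area = |1159| = 1159; area = 1159/2; answer 1159/2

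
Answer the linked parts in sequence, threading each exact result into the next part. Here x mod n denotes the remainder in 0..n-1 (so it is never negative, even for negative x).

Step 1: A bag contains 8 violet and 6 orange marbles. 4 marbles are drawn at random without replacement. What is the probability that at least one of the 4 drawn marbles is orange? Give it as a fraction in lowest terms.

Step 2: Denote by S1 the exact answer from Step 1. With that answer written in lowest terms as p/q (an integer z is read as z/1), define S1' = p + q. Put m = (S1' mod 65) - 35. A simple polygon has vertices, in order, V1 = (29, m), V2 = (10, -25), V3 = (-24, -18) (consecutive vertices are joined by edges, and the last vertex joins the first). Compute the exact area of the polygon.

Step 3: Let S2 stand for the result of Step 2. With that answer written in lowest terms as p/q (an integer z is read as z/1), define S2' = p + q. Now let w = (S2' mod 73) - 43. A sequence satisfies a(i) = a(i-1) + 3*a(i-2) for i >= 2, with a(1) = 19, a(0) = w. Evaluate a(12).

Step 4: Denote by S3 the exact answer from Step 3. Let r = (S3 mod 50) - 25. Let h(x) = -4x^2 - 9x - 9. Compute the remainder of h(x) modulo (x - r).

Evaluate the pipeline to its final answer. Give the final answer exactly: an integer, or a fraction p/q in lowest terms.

Step 1: total draws C(14,4) = 1001; complement C(8,4) = 70; favorable 1001 - 70 = 931; P = 133/143; answer 133/143
Step 2: S1 = 133/143; threaded value p + q = 276; m = -19; cross terms: (29*-25 - 10*-19)=-535, (10*-18 - -24*-25)=-780, (-24*-19 - 29*-18)=978; twice the area = |-337| = 337; area = 337/2; answer 337/2
Step 3: S2 = 337/2; threaded value p + q = 339; w = 4; a(2) = 1*(19) + 3*(4) = 31; iterating: a(2)=31, a(3)=88, a(4)=181, a(5)=445, a(6)=988, a(7)=2323, a(8)=5287, a(9)=12256, a(10)=28117, a(11)=64885, a(12)=149236; answer 149236
Step 4: S3 = 149236; r = 11; remainder = value at the root: -4*(11)^2 - 9*(11)^1 - 9 = (-484) + (-99) + (-9) = -592; answer -592

-592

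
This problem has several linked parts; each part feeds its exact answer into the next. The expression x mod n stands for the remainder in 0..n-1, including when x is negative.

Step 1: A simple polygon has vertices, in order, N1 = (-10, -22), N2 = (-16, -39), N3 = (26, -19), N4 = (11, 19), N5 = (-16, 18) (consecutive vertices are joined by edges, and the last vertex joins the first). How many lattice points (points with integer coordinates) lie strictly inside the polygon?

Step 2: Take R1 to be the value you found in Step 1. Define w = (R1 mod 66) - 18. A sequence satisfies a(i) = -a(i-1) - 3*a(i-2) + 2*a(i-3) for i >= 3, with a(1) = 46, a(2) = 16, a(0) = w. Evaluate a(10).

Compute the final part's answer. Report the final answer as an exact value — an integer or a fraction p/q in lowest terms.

-794

Step 1: cross terms: (-10*-39 - -16*-22)=38, (-16*-19 - 26*-39)=1318, (26*19 - 11*-19)=703, (11*18 - -16*19)=502, (-16*-22 - -10*18)=532; twice the area = |3093| = 3093; area = 3093/2; boundary points = 1 + 2 + 1 + 1 + 2 = 7; strictly interior points = area - boundary/2 + 1 = 1544; answer 1544
Step 2: R1 = 1544; w = 8; a(3) = -1*(16) - 3*(46) + 2*(8) = -138; iterating: a(3)=-138, a(4)=182, a(5)=264, a(6)=-1086, a(7)=658, a(8)=3128, a(9)=-7274, a(10)=-794; answer -794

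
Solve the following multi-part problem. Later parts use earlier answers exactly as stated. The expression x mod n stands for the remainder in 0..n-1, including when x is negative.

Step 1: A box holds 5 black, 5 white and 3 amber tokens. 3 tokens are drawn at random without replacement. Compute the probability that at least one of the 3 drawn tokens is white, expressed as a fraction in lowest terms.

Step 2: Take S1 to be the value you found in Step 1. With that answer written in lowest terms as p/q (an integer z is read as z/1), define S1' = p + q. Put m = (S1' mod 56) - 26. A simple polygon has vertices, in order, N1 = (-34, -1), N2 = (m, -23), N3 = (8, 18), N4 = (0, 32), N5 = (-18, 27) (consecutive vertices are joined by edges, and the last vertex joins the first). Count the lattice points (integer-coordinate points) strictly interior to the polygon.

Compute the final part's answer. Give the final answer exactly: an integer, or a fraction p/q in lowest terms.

Step 1: total draws C(13,3) = 286; complement C(8,3) = 56; favorable 286 - 56 = 230; P = 115/143; answer 115/143
Step 2: S1 = 115/143; threaded value p + q = 258; m = 8; cross terms: (-34*-23 - 8*-1)=790, (8*18 - 8*-23)=328, (8*32 - 0*18)=256, (0*27 - -18*32)=576, (-18*-1 - -34*27)=936; twice the area = |2886| = 2886; area = 1443; boundary points = 2 + 41 + 2 + 1 + 4 = 50; strictly interior points = area - boundary/2 + 1 = 1419; answer 1419

1419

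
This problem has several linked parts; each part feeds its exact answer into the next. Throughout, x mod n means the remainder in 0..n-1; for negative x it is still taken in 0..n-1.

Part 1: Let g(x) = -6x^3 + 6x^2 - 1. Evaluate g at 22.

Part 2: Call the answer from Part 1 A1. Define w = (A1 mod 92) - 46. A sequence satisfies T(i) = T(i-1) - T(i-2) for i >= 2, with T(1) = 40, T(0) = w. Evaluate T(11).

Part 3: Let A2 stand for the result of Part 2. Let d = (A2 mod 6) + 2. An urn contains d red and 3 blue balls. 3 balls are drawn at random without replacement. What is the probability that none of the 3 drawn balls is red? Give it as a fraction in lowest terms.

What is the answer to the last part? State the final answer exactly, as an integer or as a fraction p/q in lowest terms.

1/56

Part 1: -6*(22)^3 + 6*(22)^2 - 1 = (-63888) + (2904) + (-1) = -60985; answer -60985
Part 2: A1 = -60985; w = -35; T(2) = 1*(40) - 1*(-35) = 75; iterating: T(2)=75, T(3)=35, T(4)=-40, T(5)=-75, T(6)=-35, T(7)=40, T(8)=75, T(9)=35, T(10)=-40, T(11)=-75; answer -75
Part 3: A2 = -75; d = 5; total draws C(8,3) = 56; favorable C(3,3) = 1; P = 1/56; answer 1/56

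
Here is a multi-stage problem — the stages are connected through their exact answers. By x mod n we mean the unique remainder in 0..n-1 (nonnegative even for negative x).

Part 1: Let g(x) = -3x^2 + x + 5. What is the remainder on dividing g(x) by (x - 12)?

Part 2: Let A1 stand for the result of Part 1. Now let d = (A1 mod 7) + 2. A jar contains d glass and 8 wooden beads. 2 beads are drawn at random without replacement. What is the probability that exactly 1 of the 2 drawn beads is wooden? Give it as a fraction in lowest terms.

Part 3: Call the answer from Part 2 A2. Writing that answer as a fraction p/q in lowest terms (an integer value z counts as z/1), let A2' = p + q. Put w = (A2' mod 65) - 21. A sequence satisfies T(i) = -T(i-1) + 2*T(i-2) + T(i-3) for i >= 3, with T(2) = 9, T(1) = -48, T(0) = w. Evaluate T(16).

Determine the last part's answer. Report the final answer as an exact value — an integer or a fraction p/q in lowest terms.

Part 1: remainder = value at the root: -3*(12)^2 + 1*(12)^1 + 5 = (-432) + (12) + (5) = -415; answer -415
Part 2: A1 = -415; d = 7; total draws C(15,2) = 105; favorable C(8,1)*C(7,1) = 56; P = 8/15; answer 8/15
Part 3: A2 = 8/15; threaded value p + q = 23; w = 2; T(3) = -1*(9) + 2*(-48) + 1*(2) = -103; iterating: T(3)=-103, T(4)=73, T(5)=-270, T(6)=313, T(7)=-780, T(8)=1136, T(9)=-2383, T(10)=3875, T(11)=-7505, T(12)=12872, T(13)=-24007, T(14)=42246, T(15)=-77388, T(16)=137873; answer 137873

137873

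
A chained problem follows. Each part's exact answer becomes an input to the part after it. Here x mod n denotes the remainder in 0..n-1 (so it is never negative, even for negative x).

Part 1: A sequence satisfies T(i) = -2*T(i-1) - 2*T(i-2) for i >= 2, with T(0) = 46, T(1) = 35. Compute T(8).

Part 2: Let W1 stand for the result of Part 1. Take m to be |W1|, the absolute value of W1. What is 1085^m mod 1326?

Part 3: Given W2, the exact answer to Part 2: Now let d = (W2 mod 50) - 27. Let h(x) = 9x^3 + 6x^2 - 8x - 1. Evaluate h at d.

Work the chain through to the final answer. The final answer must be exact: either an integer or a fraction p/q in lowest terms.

-4161

Part 1: T(2) = -2*(35) - 2*(46) = -162; iterating: T(2)=-162, T(3)=254, T(4)=-184, T(5)=-140, T(6)=648, T(7)=-1016, T(8)=736; answer 736
Part 2: W1 = 736; m = 736; squarings mod 1326: 1085^1=1085, 1085^2=1063, 1085^4=217, 1085^8=679, 1085^16=919, 1085^32=1225, 1085^64=919, 1085^128=1225, 1085^256=919, 1085^512=1225; 1085^736 = 1085^32 * 1085^64 * 1085^128 * 1085^512 = 919 (mod 1326); answer 919
Part 3: W2 = 919; d = -8; 9*(-8)^3 + 6*(-8)^2 - 8*(-8)^1 - 1 = (-4608) + (384) + (64) + (-1) = -4161; answer -4161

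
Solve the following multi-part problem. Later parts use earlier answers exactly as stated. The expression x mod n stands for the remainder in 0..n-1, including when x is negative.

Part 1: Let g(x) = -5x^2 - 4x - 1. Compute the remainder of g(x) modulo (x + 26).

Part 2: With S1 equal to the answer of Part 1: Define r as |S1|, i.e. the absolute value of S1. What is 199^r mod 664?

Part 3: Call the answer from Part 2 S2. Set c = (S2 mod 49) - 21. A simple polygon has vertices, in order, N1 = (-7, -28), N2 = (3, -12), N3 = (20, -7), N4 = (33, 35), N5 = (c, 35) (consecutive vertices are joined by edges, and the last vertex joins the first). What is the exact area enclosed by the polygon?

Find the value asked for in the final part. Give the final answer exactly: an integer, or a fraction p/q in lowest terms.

Part 1: remainder = value at the root: -5*(-26)^2 - 4*(-26)^1 - 1 = (-3380) + (104) + (-1) = -3277; answer -3277
Part 2: S1 = -3277; r = 3277; squarings mod 664: 199^1=199, 199^2=425, 199^4=17, 199^8=289, 199^16=521, 199^32=529, 199^64=297, 199^128=561, 199^256=649, 199^512=225, 199^1024=161, 199^2048=25; 199^3277 = 199^1 * 199^4 * 199^8 * 199^64 * 199^128 * 199^1024 * 199^2048 = 207 (mod 664); answer 207
Part 3: S2 = 207; c = -10; cross terms: (-7*-12 - 3*-28)=168, (3*-7 - 20*-12)=219, (20*35 - 33*-7)=931, (33*35 - -10*35)=1505, (-10*-28 - -7*35)=525; twice the area = |3348| = 3348; area = 1674; answer 1674

1674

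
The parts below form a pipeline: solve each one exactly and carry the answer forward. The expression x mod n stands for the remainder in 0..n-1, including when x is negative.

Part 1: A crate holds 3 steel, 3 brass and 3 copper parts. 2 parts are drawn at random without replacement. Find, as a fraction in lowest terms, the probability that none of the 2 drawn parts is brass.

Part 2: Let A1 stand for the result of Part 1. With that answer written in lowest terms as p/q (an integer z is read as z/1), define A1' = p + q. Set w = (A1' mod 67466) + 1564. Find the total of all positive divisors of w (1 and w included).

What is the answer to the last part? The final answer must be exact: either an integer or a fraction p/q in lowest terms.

2304

Part 1: total draws C(9,2) = 36; favorable C(6,2) = 15; P = 5/12; answer 5/12
Part 2: A1 = 5/12; threaded value p + q = 17; w = 1581; 1581 = 3 * 17 * 31; sigma = (1 + 3) * (1 + 17) * (1 + 31) = 4 * 18 * 32 = 2304; answer 2304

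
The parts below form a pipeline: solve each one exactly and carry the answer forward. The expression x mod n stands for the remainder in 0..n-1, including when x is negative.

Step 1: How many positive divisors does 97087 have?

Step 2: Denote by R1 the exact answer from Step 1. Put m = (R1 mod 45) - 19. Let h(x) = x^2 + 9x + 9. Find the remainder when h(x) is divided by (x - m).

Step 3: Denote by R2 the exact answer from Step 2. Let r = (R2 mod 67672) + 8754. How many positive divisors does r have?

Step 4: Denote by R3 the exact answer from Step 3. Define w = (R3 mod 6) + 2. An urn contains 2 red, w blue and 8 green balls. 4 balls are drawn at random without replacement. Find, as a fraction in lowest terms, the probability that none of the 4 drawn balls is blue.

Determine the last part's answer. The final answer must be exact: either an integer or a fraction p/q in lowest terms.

Step 1: 97087 = 17 * 5711; number of divisors = (1+1) * (1+1) = 4; answer 4
Step 2: R1 = 4; m = -15; remainder = value at the root: 1*(-15)^2 + 9*(-15)^1 + 9 = (225) + (-135) + (9) = 99; answer 99
Step 3: R2 = 99; r = 8853; 8853 = 3 * 13 * 227; number of divisors = (1+1) * (1+1) * (1+1) = 8; answer 8
Step 4: R3 = 8; w = 4; total draws C(14,4) = 1001; favorable C(10,4) = 210; P = 30/143; answer 30/143

30/143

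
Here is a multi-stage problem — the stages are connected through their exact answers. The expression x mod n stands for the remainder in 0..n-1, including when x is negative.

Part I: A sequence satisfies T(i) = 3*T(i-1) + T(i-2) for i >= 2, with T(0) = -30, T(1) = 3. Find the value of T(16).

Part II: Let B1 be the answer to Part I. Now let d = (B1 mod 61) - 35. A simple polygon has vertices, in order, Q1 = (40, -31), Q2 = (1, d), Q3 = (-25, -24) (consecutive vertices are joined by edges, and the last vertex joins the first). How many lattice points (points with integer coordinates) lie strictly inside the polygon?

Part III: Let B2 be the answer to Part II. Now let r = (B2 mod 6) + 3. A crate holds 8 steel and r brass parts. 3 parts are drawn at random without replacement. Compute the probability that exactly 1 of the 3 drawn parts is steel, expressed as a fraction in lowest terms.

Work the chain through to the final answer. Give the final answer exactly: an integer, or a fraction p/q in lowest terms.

8/55

Part I: T(2) = 3*(3) + 1*(-30) = -21; iterating: T(2)=-21, T(3)=-60, T(4)=-201, T(5)=-663, T(6)=-2190, T(7)=-7233, T(8)=-23889, T(9)=-78900, T(10)=-260589, T(11)=-860667, T(12)=-2842590, T(13)=-9388437, T(14)=-31007901, T(15)=-102412140, T(16)=-338244321; answer -338244321
Part II: B1 = -338244321; d = -27; cross terms: (40*-27 - 1*-31)=-1049, (1*-24 - -25*-27)=-699, (-25*-31 - 40*-24)=1735; twice the area = |-13| = 13; area = 13/2; boundary points = 1 + 1 + 1 = 3; strictly interior points = area - boundary/2 + 1 = 6; answer 6
Part III: B2 = 6; r = 3; total draws C(11,3) = 165; favorable C(8,1)*C(3,2) = 24; P = 8/55; answer 8/55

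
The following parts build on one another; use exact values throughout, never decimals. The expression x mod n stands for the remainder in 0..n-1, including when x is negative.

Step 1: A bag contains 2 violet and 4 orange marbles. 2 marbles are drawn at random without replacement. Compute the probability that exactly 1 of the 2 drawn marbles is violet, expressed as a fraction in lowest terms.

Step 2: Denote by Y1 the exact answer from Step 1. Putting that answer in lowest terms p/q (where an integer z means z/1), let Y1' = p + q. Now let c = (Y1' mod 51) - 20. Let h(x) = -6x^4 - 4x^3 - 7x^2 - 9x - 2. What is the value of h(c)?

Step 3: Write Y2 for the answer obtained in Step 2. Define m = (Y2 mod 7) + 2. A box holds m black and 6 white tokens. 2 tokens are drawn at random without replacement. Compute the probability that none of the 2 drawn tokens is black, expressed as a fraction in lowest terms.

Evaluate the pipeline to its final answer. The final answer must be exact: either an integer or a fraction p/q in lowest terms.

15/28

Step 1: total draws C(6,2) = 15; favorable C(2,1)*C(4,1) = 8; P = 8/15; answer 8/15
Step 2: Y1 = 8/15; threaded value p + q = 23; c = 3; -6*(3)^4 - 4*(3)^3 - 7*(3)^2 - 9*(3)^1 - 2 = (-486) + (-108) + (-63) + (-27) + (-2) = -686; answer -686
Step 3: Y2 = -686; m = 2; total draws C(8,2) = 28; favorable C(6,2) = 15; P = 15/28; answer 15/28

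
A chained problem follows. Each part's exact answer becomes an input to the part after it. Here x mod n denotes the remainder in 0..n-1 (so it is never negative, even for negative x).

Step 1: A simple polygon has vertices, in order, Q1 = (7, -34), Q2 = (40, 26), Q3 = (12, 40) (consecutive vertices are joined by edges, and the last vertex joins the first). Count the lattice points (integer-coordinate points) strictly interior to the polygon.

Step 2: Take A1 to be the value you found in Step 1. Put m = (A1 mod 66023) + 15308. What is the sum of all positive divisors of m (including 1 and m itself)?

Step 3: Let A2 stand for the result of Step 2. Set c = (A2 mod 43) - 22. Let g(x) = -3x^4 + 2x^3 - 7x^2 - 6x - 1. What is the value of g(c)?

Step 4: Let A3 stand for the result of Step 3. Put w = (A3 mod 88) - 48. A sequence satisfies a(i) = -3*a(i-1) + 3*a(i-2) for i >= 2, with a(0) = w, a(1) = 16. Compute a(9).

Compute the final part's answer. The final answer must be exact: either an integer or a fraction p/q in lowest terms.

-133569

Step 1: cross terms: (7*26 - 40*-34)=1542, (40*40 - 12*26)=1288, (12*-34 - 7*40)=-688; twice the area = |2142| = 2142; area = 1071; boundary points = 3 + 14 + 1 = 18; strictly interior points = area - boundary/2 + 1 = 1063; answer 1063
Step 2: A1 = 1063; m = 16371; 16371 = 3^2 * 17 * 107; sigma = (1 + 3 + 9) * (1 + 17) * (1 + 107) = 13 * 18 * 108 = 25272; answer 25272
Step 3: A2 = 25272; c = 9; -3*(9)^4 + 2*(9)^3 - 7*(9)^2 - 6*(9)^1 - 1 = (-19683) + (1458) + (-567) + (-54) + (-1) = -18847; answer -18847
Step 4: A3 = -18847; w = 25; a(2) = -3*(16) + 3*(25) = 27; iterating: a(2)=27, a(3)=-33, a(4)=180, a(5)=-639, a(6)=2457, a(7)=-9288, a(8)=35235, a(9)=-133569; answer -133569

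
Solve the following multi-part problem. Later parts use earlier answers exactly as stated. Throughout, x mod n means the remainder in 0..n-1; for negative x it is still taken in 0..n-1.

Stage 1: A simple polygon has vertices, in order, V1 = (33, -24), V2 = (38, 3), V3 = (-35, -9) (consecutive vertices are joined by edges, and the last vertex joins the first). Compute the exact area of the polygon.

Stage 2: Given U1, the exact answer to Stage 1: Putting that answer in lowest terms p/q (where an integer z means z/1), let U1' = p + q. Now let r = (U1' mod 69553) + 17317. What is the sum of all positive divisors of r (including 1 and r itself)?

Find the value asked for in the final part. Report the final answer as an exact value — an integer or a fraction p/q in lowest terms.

46224

Stage 1: cross terms: (33*3 - 38*-24)=1011, (38*-9 - -35*3)=-237, (-35*-24 - 33*-9)=1137; twice the area = |1911| = 1911; area = 1911/2; answer 1911/2
Stage 2: U1 = 1911/2; threaded value p + q = 1913; r = 19230; 19230 = 2 * 3 * 5 * 641; sigma = (1 + 2) * (1 + 3) * (1 + 5) * (1 + 641) = 3 * 4 * 6 * 642 = 46224; answer 46224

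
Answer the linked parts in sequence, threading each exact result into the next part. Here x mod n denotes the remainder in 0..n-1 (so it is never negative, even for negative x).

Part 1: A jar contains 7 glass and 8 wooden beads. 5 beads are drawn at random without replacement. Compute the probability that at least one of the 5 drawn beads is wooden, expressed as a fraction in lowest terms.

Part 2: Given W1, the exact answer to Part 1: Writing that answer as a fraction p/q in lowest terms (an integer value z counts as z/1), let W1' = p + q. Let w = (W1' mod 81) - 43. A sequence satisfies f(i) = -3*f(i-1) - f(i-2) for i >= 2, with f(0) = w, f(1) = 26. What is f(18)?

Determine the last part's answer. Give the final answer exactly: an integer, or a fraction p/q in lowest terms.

-382486265

Part 1: total draws C(15,5) = 3003; complement C(7,5) = 21; favorable 3003 - 21 = 2982; P = 142/143; answer 142/143
Part 2: W1 = 142/143; threaded value p + q = 285; w = -1; f(2) = -3*(26) - 1*(-1) = -77; iterating: f(2)=-77, f(3)=205, f(4)=-538, f(5)=1409, f(6)=-3689, f(7)=9658, f(8)=-25285, f(9)=66197, f(10)=-173306, f(11)=453721, f(12)=-1187857, f(13)=3109850, f(14)=-8141693, f(15)=21315229, f(16)=-55803994, f(17)=146096753, f(18)=-382486265; answer -382486265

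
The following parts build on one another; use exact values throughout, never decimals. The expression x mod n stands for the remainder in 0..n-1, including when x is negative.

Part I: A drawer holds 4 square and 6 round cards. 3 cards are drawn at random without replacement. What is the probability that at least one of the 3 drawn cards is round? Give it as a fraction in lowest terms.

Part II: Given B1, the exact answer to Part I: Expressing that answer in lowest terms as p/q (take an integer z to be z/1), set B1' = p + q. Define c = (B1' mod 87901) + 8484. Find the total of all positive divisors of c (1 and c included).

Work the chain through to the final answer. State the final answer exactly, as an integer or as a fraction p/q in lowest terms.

Part I: total draws C(10,3) = 120; complement C(4,3) = 4; favorable 120 - 4 = 116; P = 29/30; answer 29/30
Part II: B1 = 29/30; threaded value p + q = 59; c = 8543; 8543 is prime, so its only divisors are 1 and 8543; sigma = 1 + 8543 = 8544; answer 8544

8544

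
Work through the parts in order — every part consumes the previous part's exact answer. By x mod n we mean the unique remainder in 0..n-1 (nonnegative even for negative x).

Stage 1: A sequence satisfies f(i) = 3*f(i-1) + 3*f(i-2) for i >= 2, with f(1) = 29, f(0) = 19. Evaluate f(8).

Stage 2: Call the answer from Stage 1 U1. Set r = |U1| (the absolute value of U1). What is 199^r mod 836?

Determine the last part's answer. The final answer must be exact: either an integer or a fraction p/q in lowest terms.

1

Stage 1: f(2) = 3*(29) + 3*(19) = 144; iterating: f(2)=144, f(3)=519, f(4)=1989, f(5)=7524, f(6)=28539, f(7)=108189, f(8)=410184; answer 410184
Stage 2: U1 = 410184; r = 410184; squarings mod 836: 199^1=199, 199^2=309, 199^4=177, 199^8=397, 199^16=441, 199^32=529, 199^64=617, 199^128=309, 199^256=177, 199^512=397, 199^1024=441, 199^2048=529, 199^4096=617, 199^8192=309, 199^16384=177, 199^32768=397, 199^65536=441, 199^131072=529, 199^262144=617; 199^410184 = 199^8 * 199^64 * 199^512 * 199^16384 * 199^131072 * 199^262144 = 1 (mod 836); answer 1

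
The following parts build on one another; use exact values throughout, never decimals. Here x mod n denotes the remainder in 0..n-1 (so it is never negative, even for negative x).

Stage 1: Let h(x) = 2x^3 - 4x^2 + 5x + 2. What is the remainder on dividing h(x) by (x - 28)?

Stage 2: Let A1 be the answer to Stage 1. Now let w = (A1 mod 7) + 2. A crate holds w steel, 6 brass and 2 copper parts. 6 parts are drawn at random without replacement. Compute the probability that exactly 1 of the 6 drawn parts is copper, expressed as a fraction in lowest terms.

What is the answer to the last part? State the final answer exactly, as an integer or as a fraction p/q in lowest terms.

Stage 1: remainder = value at the root: 2*(28)^3 - 4*(28)^2 + 5*(28)^1 + 2 = (43904) + (-3136) + (140) + (2) = 40910; answer 40910
Stage 2: A1 = 40910; w = 4; total draws C(12,6) = 924; favorable C(2,1)*C(10,5) = 504; P = 6/11; answer 6/11

6/11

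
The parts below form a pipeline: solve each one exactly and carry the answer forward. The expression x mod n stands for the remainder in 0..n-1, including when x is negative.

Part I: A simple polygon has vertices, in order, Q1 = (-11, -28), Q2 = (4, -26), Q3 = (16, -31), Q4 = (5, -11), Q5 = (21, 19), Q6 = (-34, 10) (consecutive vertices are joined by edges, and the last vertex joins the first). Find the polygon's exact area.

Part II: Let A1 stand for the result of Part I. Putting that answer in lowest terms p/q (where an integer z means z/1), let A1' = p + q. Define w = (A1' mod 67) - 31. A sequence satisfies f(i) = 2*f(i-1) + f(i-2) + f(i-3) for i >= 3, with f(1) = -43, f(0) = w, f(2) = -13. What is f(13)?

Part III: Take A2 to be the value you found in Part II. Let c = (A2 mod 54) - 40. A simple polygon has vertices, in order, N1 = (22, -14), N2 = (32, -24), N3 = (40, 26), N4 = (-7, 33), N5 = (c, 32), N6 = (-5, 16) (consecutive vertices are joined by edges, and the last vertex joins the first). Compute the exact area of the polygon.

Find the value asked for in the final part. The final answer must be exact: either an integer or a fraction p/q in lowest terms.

Part I: cross terms: (-11*-26 - 4*-28)=398, (4*-31 - 16*-26)=292, (16*-11 - 5*-31)=-21, (5*19 - 21*-11)=326, (21*10 - -34*19)=856, (-34*-28 - -11*10)=1062; twice the area = |2913| = 2913; area = 2913/2; answer 2913/2
Part II: A1 = 2913/2; threaded value p + q = 2915; w = 3; f(3) = 2*(-13) + 1*(-43) + 1*(3) = -66; iterating: f(3)=-66, f(4)=-188, f(5)=-455, f(6)=-1164, f(7)=-2971, f(8)=-7561, f(9)=-19257, f(10)=-49046, f(11)=-124910, f(12)=-318123, f(13)=-810202; answer -810202
Part III: A2 = -810202; c = -26; cross terms: (22*-24 - 32*-14)=-80, (32*26 - 40*-24)=1792, (40*33 - -7*26)=1502, (-7*32 - -26*33)=634, (-26*16 - -5*32)=-256, (-5*-14 - 22*16)=-282; twice the area = |3310| = 3310; area = 1655; answer 1655

1655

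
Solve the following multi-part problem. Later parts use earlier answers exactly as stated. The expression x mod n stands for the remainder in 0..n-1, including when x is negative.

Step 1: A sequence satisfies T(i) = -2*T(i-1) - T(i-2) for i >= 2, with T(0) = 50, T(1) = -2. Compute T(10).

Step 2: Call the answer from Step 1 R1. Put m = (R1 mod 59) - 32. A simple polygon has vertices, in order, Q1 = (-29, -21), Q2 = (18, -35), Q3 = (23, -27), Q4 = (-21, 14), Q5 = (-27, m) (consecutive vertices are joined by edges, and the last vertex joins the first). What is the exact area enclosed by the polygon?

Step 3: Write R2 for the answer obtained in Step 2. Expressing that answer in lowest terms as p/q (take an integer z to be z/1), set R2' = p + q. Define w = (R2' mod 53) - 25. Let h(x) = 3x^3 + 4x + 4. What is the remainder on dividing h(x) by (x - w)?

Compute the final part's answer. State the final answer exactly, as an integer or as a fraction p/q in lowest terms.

Step 1: T(2) = -2*(-2) - 1*(50) = -46; iterating: T(2)=-46, T(3)=94, T(4)=-142, T(5)=190, T(6)=-238, T(7)=286, T(8)=-334, T(9)=382, T(10)=-430; answer -430
Step 2: R1 = -430; m = 10; cross terms: (-29*-35 - 18*-21)=1393, (18*-27 - 23*-35)=319, (23*14 - -21*-27)=-245, (-21*10 - -27*14)=168, (-27*-21 - -29*10)=857; twice the area = |2492| = 2492; area = 1246; answer 1246
Step 3: R2 = 1246; threaded value p + q = 1247; w = 3; remainder = value at the root: 3*(3)^3 + 4*(3)^1 + 4 = (81) + (12) + (4) = 97; answer 97

97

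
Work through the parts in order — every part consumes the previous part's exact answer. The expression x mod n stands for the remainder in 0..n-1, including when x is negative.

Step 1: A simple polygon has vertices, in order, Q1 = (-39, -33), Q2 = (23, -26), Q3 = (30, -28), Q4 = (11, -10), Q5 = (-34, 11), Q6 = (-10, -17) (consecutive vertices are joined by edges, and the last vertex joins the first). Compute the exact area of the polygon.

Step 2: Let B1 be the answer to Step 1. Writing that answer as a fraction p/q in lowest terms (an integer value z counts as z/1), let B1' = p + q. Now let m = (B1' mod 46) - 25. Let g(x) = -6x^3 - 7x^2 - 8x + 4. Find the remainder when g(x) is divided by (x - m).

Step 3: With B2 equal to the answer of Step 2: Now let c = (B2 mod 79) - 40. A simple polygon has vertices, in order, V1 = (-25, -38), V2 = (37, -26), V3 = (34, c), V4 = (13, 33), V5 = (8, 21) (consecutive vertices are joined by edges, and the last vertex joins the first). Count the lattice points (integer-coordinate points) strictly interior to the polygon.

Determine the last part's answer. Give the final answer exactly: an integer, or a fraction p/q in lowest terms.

Step 1: cross terms: (-39*-26 - 23*-33)=1773, (23*-28 - 30*-26)=136, (30*-10 - 11*-28)=8, (11*11 - -34*-10)=-219, (-34*-17 - -10*11)=688, (-10*-33 - -39*-17)=-333; twice the area = |2053| = 2053; area = 2053/2; answer 2053/2
Step 2: B1 = 2053/2; threaded value p + q = 2055; m = 6; remainder = value at the root: -6*(6)^3 - 7*(6)^2 - 8*(6)^1 + 4 = (-1296) + (-252) + (-48) + (4) = -1592; answer -1592
Step 3: B2 = -1592; c = 27; cross terms: (-25*-26 - 37*-38)=2056, (37*27 - 34*-26)=1883, (34*33 - 13*27)=771, (13*21 - 8*33)=9, (8*-38 - -25*21)=221; twice the area = |4940| = 4940; area = 2470; boundary points = 2 + 1 + 3 + 1 + 1 = 8; strictly interior points = area - boundary/2 + 1 = 2467; answer 2467

2467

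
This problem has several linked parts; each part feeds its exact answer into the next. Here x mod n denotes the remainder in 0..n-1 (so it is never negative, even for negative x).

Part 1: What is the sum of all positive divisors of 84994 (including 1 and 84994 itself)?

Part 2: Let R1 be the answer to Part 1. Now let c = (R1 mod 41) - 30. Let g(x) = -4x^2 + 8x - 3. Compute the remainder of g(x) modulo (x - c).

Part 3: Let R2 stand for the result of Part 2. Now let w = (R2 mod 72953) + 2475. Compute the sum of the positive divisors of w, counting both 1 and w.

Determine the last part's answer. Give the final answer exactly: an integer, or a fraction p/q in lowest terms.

107094

Part 1: 84994 = 2 * 7 * 13 * 467; sigma = (1 + 2) * (1 + 7) * (1 + 13) * (1 + 467) = 3 * 8 * 14 * 468 = 157248; answer 157248
Part 2: R1 = 157248; c = -17; remainder = value at the root: -4*(-17)^2 + 8*(-17)^1 - 3 = (-1156) + (-136) + (-3) = -1295; answer -1295
Part 3: R2 = -1295; w = 74133; 74133 = 3^2 * 8237; sigma = (1 + 3 + 9) * (1 + 8237) = 13 * 8238 = 107094; answer 107094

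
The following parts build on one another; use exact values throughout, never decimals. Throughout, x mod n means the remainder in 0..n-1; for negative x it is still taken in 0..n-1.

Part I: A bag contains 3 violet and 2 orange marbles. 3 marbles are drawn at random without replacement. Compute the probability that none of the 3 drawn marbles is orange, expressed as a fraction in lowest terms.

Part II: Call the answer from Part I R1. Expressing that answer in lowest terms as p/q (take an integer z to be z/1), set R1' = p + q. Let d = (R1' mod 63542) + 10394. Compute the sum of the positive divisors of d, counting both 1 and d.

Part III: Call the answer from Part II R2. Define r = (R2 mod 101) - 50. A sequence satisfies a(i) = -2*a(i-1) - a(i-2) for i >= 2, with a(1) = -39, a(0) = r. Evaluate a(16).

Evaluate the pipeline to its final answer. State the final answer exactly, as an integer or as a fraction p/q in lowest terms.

Part I: total draws C(5,3) = 10; favorable C(3,3) = 1; P = 1/10; answer 1/10
Part II: R1 = 1/10; threaded value p + q = 11; d = 10405; 10405 = 5 * 2081; sigma = (1 + 5) * (1 + 2081) = 6 * 2082 = 12492; answer 12492
Part III: R2 = 12492; r = 19; a(2) = -2*(-39) - 1*(19) = 59; iterating: a(2)=59, a(3)=-79, a(4)=99, a(5)=-119, a(6)=139, a(7)=-159, a(8)=179, a(9)=-199, a(10)=219, a(11)=-239, a(12)=259, a(13)=-279, a(14)=299, a(15)=-319, a(16)=339; answer 339

339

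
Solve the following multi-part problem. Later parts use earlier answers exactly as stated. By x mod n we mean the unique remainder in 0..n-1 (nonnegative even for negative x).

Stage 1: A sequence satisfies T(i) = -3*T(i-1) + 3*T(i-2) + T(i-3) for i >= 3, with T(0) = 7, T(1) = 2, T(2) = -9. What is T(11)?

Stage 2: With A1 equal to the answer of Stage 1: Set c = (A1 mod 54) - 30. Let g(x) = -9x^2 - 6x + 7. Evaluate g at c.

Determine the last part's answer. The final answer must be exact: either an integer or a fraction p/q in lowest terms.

Stage 1: T(3) = -3*(-9) + 3*(2) + 1*(7) = 40; iterating: T(3)=40, T(4)=-145, T(5)=546, T(6)=-2033, T(7)=7592, T(8)=-28329, T(9)=105730, T(10)=-394585, T(11)=1472616; answer 1472616
Stage 2: A1 = 1472616; c = 6; -9*(6)^2 - 6*(6)^1 + 7 = (-324) + (-36) + (7) = -353; answer -353

-353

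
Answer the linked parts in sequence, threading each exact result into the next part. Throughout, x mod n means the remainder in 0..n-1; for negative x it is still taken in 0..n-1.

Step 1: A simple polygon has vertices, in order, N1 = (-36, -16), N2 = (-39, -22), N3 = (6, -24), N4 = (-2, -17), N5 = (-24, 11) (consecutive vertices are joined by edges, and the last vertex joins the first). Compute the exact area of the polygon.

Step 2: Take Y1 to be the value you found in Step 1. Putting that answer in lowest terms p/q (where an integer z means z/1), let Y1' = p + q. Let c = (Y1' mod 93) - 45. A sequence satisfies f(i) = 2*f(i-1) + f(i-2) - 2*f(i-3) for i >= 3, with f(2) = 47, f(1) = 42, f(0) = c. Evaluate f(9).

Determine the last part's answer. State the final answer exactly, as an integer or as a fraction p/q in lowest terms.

Step 1: cross terms: (-36*-22 - -39*-16)=168, (-39*-24 - 6*-22)=1068, (6*-17 - -2*-24)=-150, (-2*11 - -24*-17)=-430, (-24*-16 - -36*11)=780; twice the area = |1436| = 1436; area = 718; answer 718
Step 2: Y1 = 718; threaded value p + q = 719; c = 23; f(3) = 2*(47) + 1*(42) - 2*(23) = 90; iterating: f(3)=90, f(4)=143, f(5)=282, f(6)=527, f(7)=1050, f(8)=2063, f(9)=4122; answer 4122

4122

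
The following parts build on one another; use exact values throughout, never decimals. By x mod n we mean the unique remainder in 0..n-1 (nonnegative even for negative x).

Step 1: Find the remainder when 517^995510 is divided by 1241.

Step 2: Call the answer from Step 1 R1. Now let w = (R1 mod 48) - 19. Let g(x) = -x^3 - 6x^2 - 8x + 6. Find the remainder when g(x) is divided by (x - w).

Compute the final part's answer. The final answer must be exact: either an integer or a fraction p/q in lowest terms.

Step 1: squarings mod 1241: 517^1=517, 517^2=474, 517^4=55, 517^8=543, 517^16=732, 517^32=953, 517^64=1038, 517^128=256, 517^256=1004, 517^512=324, 517^1024=732, 517^2048=953, 517^4096=1038, 517^8192=256, 517^16384=1004, 517^32768=324, 517^65536=732, 517^131072=953, 517^262144=1038, 517^524288=256; 517^995510 = 517^2 * 517^4 * 517^16 * 517^32 * 517^128 * 517^4096 * 517^8192 * 517^65536 * 517^131072 * 517^262144 * 517^524288 = 1131 (mod 1241); answer 1131
Step 2: R1 = 1131; w = 8; remainder = value at the root: -1*(8)^3 - 6*(8)^2 - 8*(8)^1 + 6 = (-512) + (-384) + (-64) + (6) = -954; answer -954

-954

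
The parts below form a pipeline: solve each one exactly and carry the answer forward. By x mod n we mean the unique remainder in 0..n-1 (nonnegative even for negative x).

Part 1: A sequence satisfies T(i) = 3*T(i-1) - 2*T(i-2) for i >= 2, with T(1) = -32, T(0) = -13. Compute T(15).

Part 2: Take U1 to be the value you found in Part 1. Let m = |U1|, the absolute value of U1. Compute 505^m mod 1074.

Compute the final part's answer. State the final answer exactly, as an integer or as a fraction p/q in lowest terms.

1033

Part 1: T(2) = 3*(-32) - 2*(-13) = -70; iterating: T(2)=-70, T(3)=-146, T(4)=-298, T(5)=-602, T(6)=-1210, T(7)=-2426, T(8)=-4858, T(9)=-9722, T(10)=-19450, T(11)=-38906, T(12)=-77818, T(13)=-155642, T(14)=-311290, T(15)=-622586; answer -622586
Part 2: U1 = -622586; m = 622586; squarings mod 1074: 505^1=505, 505^2=487, 505^4=889, 505^8=931, 505^16=43, 505^32=775, 505^64=259, 505^128=493, 505^256=325, 505^512=373, 505^1024=583, 505^2048=505, 505^4096=487, 505^8192=889, 505^16384=931, 505^32768=43, 505^65536=775, 505^131072=259, 505^262144=493, 505^524288=325; 505^622586 = 505^2 * 505^8 * 505^16 * 505^32 * 505^64 * 505^128 * 505^256 * 505^512 * 505^1024 * 505^2048 * 505^4096 * 505^8192 * 505^16384 * 505^65536 * 505^524288 = 1033 (mod 1074); answer 1033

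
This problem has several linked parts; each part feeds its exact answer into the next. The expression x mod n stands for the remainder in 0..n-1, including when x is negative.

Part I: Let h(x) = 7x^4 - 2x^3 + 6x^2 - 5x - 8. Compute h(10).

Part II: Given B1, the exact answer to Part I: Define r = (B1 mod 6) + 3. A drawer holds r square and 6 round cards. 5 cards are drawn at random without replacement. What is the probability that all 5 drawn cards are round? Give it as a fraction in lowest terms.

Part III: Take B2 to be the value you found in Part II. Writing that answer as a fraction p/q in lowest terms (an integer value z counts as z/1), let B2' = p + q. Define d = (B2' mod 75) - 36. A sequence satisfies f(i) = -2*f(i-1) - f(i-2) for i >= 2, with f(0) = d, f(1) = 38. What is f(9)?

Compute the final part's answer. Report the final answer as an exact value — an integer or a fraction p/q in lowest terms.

Part I: 7*(10)^4 - 2*(10)^3 + 6*(10)^2 - 5*(10)^1 - 8 = (70000) + (-2000) + (600) + (-50) + (-8) = 68542; answer 68542
Part II: B1 = 68542; r = 7; total draws C(13,5) = 1287; favorable C(6,5) = 6; P = 2/429; answer 2/429
Part III: B2 = 2/429; threaded value p + q = 431; d = 20; f(2) = -2*(38) - 1*(20) = -96; iterating: f(2)=-96, f(3)=154, f(4)=-212, f(5)=270, f(6)=-328, f(7)=386, f(8)=-444, f(9)=502; answer 502

502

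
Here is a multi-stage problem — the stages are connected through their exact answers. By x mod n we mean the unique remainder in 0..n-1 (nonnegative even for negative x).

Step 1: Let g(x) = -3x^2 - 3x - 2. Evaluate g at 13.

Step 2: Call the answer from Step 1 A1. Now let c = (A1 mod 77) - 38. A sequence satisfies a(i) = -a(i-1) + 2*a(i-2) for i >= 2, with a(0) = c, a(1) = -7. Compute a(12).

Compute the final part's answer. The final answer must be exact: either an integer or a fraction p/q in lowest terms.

50535

Step 1: -3*(13)^2 - 3*(13)^1 - 2 = (-507) + (-39) + (-2) = -548; answer -548
Step 2: A1 = -548; c = 30; a(2) = -1*(-7) + 2*(30) = 67; iterating: a(2)=67, a(3)=-81, a(4)=215, a(5)=-377, a(6)=807, a(7)=-1561, a(8)=3175, a(9)=-6297, a(10)=12647, a(11)=-25241, a(12)=50535; answer 50535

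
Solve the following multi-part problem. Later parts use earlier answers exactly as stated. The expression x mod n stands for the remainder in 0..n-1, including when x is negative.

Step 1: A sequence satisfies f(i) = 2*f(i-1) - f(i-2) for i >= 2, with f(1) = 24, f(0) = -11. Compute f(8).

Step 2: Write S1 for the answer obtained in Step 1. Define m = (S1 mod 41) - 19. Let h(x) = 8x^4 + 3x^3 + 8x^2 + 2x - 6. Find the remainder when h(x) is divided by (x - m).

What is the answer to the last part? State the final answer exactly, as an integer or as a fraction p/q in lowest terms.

Step 1: f(2) = 2*(24) - 1*(-11) = 59; iterating: f(2)=59, f(3)=94, f(4)=129, f(5)=164, f(6)=199, f(7)=234, f(8)=269; answer 269
Step 2: S1 = 269; m = 4; remainder = value at the root: 8*(4)^4 + 3*(4)^3 + 8*(4)^2 + 2*(4)^1 - 6 = (2048) + (192) + (128) + (8) + (-6) = 2370; answer 2370

2370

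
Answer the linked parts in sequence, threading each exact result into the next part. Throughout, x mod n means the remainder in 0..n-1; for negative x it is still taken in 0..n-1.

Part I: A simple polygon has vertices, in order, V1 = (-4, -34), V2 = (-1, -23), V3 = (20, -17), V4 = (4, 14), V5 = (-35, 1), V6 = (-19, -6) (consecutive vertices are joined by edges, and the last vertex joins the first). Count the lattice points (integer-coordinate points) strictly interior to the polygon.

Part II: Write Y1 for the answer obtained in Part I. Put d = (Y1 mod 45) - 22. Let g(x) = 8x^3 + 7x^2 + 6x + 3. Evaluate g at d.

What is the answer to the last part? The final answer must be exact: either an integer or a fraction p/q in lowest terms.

300

Part I: cross terms: (-4*-23 - -1*-34)=58, (-1*-17 - 20*-23)=477, (20*14 - 4*-17)=348, (4*1 - -35*14)=494, (-35*-6 - -19*1)=229, (-19*-34 - -4*-6)=622; twice the area = |2228| = 2228; area = 1114; boundary points = 1 + 3 + 1 + 13 + 1 + 1 = 20; strictly interior points = area - boundary/2 + 1 = 1105; answer 1105
Part II: Y1 = 1105; d = 3; 8*(3)^3 + 7*(3)^2 + 6*(3)^1 + 3 = (216) + (63) + (18) + (3) = 300; answer 300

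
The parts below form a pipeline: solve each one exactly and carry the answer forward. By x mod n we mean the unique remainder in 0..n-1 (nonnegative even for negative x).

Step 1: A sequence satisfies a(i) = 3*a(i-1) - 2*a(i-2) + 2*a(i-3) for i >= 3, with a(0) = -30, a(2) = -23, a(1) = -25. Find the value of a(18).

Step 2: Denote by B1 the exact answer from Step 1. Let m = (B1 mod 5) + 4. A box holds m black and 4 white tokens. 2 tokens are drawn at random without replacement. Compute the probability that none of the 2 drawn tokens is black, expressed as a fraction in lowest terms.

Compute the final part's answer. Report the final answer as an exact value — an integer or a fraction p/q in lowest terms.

Step 1: a(3) = 3*(-23) - 2*(-25) + 2*(-30) = -79; iterating: a(3)=-79, a(4)=-241, a(5)=-611, a(6)=-1509, a(7)=-3787, a(8)=-9565, a(9)=-24139, a(10)=-60861, a(11)=-153435, a(12)=-386861, a(13)=-975435, a(14)=-2459453, a(15)=-6201211, a(16)=-15635597, a(17)=-39423275, a(18)=-99401053; answer -99401053
Step 2: B1 = -99401053; m = 6; total draws C(10,2) = 45; favorable C(4,2) = 6; P = 2/15; answer 2/15

2/15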